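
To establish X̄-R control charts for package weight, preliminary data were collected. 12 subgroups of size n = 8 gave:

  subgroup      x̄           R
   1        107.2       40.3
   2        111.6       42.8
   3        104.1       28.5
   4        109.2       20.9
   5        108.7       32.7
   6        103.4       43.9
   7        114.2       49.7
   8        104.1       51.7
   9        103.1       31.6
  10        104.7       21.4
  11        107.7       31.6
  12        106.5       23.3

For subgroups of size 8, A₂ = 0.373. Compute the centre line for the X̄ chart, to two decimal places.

107.04

X̄̄ = (107.2 + 111.6 + 104.1 + 109.2 + 108.7 + 103.4 + 114.2 + 104.1 + 103.1 + 104.7 + 107.7 + 106.5) / 12 = 1284.5000 / 12 = 107.0417
CL = X̄̄ = 107.0417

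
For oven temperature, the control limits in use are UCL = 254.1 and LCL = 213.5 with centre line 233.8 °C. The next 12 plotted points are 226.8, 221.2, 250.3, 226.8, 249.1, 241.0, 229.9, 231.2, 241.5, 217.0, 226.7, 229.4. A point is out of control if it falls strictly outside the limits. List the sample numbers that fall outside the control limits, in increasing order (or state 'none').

All 12 points lie within [213.5, 254.1].

none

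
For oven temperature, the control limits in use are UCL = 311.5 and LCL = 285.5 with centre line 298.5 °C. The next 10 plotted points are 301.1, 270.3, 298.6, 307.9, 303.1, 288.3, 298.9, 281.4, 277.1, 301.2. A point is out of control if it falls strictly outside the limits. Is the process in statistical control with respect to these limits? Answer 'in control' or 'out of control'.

Compare each point to [285.5, 311.5]: sample 2 = 270.3 < LCL; sample 8 = 281.4 < LCL; sample 9 = 277.1 < LCL.

out of control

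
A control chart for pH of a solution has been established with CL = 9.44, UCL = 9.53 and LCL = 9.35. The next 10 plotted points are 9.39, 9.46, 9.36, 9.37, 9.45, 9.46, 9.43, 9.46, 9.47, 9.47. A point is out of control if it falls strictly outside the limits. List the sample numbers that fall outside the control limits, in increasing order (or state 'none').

All 10 points lie within [9.35, 9.53].

none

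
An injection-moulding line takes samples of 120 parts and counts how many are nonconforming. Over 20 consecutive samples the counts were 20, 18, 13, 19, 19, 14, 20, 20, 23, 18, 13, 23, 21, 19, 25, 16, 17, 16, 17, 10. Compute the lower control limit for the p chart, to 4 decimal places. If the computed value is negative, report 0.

0.0525

p̄ = Σdᵢ / (k·n) = 361 / (20 × 120) = 0.15042
LCL = p̄ − 3·√(p̄(1−p̄)/n) = 0.15042 − 3 × 0.03263 = 0.05252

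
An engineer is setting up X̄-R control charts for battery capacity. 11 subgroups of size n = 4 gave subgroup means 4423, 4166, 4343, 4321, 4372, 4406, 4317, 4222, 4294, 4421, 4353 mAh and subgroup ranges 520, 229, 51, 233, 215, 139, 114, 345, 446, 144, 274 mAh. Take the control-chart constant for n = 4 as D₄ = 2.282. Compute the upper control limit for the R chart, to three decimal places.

R̄ = (520 + 229 + 51 + 233 + 215 + 139 + 114 + 345 + 446 + 144 + 274) / 11 = 2710.0000 / 11 = 246.3636
UCL_R = D₄·R̄ = 2.282 × 246.3636 = 562.2018

562.202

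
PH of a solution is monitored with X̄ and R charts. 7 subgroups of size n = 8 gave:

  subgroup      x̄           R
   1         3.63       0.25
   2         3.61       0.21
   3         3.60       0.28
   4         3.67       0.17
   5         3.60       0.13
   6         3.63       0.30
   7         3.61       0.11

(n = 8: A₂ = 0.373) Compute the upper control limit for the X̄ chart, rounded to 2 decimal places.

3.70

X̄̄ = (3.63 + 3.61 + 3.60 + 3.67 + 3.60 + 3.63 + 3.61) / 7 = 25.3500 / 7 = 3.6214
R̄ = (0.25 + 0.21 + 0.28 + 0.17 + 0.13 + 0.30 + 0.11) / 7 = 1.4500 / 7 = 0.2071
UCL = X̄̄ + A₂·R̄ = 3.6214 + 0.373 × 0.2071 = 3.6987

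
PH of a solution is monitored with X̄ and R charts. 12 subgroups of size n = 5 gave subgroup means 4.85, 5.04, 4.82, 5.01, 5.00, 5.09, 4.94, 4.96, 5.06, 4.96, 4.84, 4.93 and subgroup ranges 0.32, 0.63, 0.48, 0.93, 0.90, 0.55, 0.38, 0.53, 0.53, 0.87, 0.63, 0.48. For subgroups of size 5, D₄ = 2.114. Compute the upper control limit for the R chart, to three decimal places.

1.274

R̄ = (0.32 + 0.63 + 0.48 + 0.93 + 0.90 + 0.55 + 0.38 + 0.53 + 0.53 + 0.87 + 0.63 + 0.48) / 12 = 7.2300 / 12 = 0.6025
UCL_R = D₄·R̄ = 2.114 × 0.6025 = 1.2737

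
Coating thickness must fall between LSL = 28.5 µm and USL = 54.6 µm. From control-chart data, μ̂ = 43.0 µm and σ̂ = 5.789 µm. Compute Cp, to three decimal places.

0.751

Cp = (USL − LSL) / (6σ̂) = (54.6 − 28.5) / (6 × 5.789) = 26.1000 / 34.7340 = 0.7514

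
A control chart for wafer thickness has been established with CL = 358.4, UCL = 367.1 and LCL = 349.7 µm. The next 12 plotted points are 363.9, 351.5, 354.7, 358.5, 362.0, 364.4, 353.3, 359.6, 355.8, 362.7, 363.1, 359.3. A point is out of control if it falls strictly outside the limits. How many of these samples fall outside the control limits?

0

All 12 points lie within [349.7, 367.1].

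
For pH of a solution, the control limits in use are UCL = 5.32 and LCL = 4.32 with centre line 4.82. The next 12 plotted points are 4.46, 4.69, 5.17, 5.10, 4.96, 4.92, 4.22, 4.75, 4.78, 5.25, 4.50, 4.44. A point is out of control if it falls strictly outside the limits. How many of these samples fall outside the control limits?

Compare each point to [4.32, 5.32]: sample 7 = 4.22 < LCL.

1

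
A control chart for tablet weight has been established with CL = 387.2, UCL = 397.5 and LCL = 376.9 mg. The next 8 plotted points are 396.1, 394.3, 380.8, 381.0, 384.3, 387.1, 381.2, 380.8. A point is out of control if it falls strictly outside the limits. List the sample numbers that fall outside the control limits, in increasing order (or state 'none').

All 8 points lie within [376.9, 397.5].

none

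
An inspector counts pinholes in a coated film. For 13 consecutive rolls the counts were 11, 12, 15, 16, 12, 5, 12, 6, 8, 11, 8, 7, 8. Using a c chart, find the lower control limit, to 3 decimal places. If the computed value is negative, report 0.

c̄ = (11 + 12 + 15 + 16 + 12 + 5 + 12 + 6 + 8 + 11 + 8 + 7 + 8) / 13 = 131 / 13 = 10.0769
LCL = c̄ − 3√c̄ = 10.0769 − 3 × 3.1744 = 0.5537

0.554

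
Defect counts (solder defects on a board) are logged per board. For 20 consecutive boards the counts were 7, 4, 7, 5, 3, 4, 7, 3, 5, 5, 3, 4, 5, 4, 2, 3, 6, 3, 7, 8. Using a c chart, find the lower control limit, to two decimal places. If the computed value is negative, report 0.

c̄ = (7 + 4 + 7 + 5 + 3 + 4 + 7 + 3 + 5 + 5 + 3 + 4 + 5 + 4 + 2 + 3 + 6 + 3 + 7 + 8) / 20 = 95 / 20 = 4.7500
LCL = c̄ − 3√c̄ = 4.7500 − 3 × 2.1794 = -1.7883 → 0 (cannot be negative)

0.00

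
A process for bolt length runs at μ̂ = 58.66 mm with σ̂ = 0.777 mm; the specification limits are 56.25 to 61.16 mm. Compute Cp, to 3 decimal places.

Cp = (USL − LSL) / (6σ̂) = (61.16 − 56.25) / (6 × 0.777) = 4.9100 / 4.6620 = 1.0532

1.053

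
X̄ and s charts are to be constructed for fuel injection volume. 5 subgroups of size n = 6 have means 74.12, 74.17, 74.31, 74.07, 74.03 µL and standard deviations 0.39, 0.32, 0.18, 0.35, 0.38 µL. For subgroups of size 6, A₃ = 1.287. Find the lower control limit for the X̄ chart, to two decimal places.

73.72

X̄̄ = (74.12 + 74.17 + 74.31 + 74.07 + 74.03) / 5 = 74.1400
s̄ = (0.39 + 0.32 + 0.18 + 0.35 + 0.38) / 5 = 0.3240
LCL = X̄̄ − A₃·s̄ = 74.1400 − 1.287 × 0.3240 = 73.7230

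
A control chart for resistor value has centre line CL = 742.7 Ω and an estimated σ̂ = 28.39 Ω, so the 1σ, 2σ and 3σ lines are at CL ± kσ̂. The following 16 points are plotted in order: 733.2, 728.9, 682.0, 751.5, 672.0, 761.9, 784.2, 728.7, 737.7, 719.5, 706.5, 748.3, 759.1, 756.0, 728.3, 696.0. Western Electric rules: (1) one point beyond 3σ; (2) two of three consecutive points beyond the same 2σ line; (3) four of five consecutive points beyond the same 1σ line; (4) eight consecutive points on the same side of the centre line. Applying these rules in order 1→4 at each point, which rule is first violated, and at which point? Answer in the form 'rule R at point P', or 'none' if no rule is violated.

rule 2 at point 5

Zone of each point (C = within 1σ̂, B = 1σ̂–2σ̂, A = 2σ̂–3σ̂, * = beyond 3σ̂; sign = side of CL): 1:-C, 2:-C, 3:-A, 4:+C, 5:-A, 6:+C, 7:+B, 8:-C, 9:-C, 10:-C, 11:-B, 12:+C, 13:+C, 14:+C, 15:-C, 16:-B
Rule 2 (two of three consecutive points beyond the same 2σ limit) is satisfied at point 5.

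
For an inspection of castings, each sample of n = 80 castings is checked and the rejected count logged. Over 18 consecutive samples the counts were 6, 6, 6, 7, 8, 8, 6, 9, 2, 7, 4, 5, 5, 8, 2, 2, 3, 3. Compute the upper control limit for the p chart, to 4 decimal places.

0.1514

p̄ = Σdᵢ / (k·n) = 97 / (18 × 80) = 0.06736
UCL = p̄ + 3·√(p̄(1−p̄)/n) = 0.06736 + 3 × √(0.06736×0.93264/80) = 0.06736 + 3 × 0.02802 = 0.15143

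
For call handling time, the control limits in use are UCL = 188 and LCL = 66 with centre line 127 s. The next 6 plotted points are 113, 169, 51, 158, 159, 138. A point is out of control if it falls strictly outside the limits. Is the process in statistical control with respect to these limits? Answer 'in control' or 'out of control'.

Compare each point to [66, 188]: sample 3 = 51 < LCL.

out of control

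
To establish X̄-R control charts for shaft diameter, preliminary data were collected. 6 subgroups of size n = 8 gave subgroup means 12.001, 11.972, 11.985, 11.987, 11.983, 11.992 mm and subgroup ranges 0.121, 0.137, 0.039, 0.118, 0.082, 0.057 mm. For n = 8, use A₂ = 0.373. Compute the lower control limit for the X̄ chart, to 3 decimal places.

X̄̄ = (12.001 + 11.972 + 11.985 + 11.987 + 11.983 + 11.992) / 6 = 71.9200 / 6 = 11.9867
R̄ = (0.121 + 0.137 + 0.039 + 0.118 + 0.082 + 0.057) / 6 = 0.5540 / 6 = 0.0923
LCL = X̄̄ − A₂·R̄ = 11.9867 − 0.373 × 0.0923 = 11.9522

11.952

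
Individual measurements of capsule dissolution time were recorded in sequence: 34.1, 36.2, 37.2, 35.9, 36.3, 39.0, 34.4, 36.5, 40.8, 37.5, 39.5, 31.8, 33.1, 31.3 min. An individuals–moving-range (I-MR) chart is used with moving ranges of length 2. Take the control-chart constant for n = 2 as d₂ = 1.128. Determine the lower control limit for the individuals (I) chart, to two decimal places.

X̄ = (34.1 + 36.2 + 37.2 + 35.9 + 36.3 + 39.0 + 34.4 + 36.5 + 40.8 + 37.5 + 39.5 + 31.8 + 33.1 + 31.3) / 14 = 35.9714
Moving ranges: 2.1, 1.0, 1.3, 0.4, 2.7, 4.6, 2.1, 4.3, 3.3, 2.0, 7.7, 1.3, 1.8; M̄R̄ = 34.6000 / 13 = 2.6615
LCL = X̄ − 3·M̄R̄/d₂ = 35.9714 − 3 × 2.6615 / 1.128 = 28.8929

28.89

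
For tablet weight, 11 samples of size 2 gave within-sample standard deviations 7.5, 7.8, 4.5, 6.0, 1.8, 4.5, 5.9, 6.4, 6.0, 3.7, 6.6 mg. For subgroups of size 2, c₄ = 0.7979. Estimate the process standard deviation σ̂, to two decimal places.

6.92

s̄ = (7.5 + 7.8 + 4.5 + 6.0 + 1.8 + 4.5 + 5.9 + 6.4 + 6.0 + 3.7 + 6.6) / 11 = 5.5182
σ̂ = s̄ / c₄ = 5.5182 / 0.7979 = 6.9159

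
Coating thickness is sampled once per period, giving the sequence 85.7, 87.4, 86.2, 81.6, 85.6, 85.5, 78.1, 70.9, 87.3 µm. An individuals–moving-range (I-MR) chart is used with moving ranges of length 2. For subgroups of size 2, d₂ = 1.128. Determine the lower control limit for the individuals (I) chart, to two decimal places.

X̄ = (85.7 + 87.4 + 86.2 + 81.6 + 85.6 + 85.5 + 78.1 + 70.9 + 87.3) / 9 = 83.1444
Moving ranges: 1.7, 1.2, 4.6, 4.0, 0.1, 7.4, 7.2, 16.4; M̄R̄ = 42.6000 / 8 = 5.3250
LCL = X̄ − 3·M̄R̄/d₂ = 83.1444 − 3 × 5.3250 / 1.128 = 68.9822

68.98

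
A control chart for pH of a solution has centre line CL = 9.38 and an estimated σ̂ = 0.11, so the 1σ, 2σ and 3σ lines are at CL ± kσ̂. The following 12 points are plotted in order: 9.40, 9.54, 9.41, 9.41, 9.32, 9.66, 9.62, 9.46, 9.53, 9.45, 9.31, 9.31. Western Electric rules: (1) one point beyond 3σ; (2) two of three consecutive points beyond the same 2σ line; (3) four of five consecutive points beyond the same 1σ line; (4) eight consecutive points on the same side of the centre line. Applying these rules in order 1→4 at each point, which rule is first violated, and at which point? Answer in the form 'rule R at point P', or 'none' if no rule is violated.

rule 2 at point 7

Zone of each point (C = within 1σ̂, B = 1σ̂–2σ̂, A = 2σ̂–3σ̂, * = beyond 3σ̂; sign = side of CL): 1:+C, 2:+B, 3:+C, 4:+C, 5:-C, 6:+A, 7:+A, 8:+C, 9:+B, 10:+C, 11:-C, 12:-C
Rule 2 (two of three consecutive points beyond the same 2σ limit) is satisfied at point 7.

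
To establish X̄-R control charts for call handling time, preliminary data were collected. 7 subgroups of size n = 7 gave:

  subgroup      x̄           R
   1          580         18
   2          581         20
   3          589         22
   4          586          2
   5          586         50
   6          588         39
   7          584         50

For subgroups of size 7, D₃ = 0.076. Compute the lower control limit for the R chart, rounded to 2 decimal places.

2.18

R̄ = (18 + 20 + 22 + 2 + 50 + 39 + 50) / 7 = 201.0000 / 7 = 28.7143
LCL_R = D₃·R̄ = 0.076 × 28.7143 = 2.1823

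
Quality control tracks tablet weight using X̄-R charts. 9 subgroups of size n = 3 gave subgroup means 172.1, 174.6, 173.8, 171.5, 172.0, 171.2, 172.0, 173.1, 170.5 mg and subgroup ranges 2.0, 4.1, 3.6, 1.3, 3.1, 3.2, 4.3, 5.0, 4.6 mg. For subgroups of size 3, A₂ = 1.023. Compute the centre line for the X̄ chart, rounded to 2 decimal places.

172.31

X̄̄ = (172.1 + 174.6 + 173.8 + 171.5 + 172.0 + 171.2 + 172.0 + 173.1 + 170.5) / 9 = 1550.8000 / 9 = 172.3111
CL = X̄̄ = 172.3111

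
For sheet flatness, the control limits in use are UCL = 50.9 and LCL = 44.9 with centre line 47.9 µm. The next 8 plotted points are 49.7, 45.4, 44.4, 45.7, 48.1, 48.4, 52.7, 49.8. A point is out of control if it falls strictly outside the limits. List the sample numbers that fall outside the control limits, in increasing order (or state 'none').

Compare each point to [44.9, 50.9]: sample 3 = 44.4 < LCL; sample 7 = 52.7 > UCL.

3, 7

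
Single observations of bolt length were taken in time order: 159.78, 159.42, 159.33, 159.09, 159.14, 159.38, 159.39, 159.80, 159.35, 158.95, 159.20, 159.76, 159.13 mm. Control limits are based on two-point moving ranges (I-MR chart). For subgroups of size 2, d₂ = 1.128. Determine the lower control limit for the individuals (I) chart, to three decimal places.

X̄ = (159.78 + 159.42 + 159.33 + 159.09 + 159.14 + 159.38 + 159.39 + 159.80 + 159.35 + 158.95 + 159.20 + 159.76 + 159.13) / 13 = 159.3631
Moving ranges: 0.36, 0.09, 0.24, 0.05, 0.24, 0.01, 0.41, 0.45, 0.40, 0.25, 0.56, 0.63; M̄R̄ = 3.6900 / 12 = 0.3075
LCL = X̄ − 3·M̄R̄/d₂ = 159.3631 − 3 × 0.3075 / 1.128 = 158.5453

158.545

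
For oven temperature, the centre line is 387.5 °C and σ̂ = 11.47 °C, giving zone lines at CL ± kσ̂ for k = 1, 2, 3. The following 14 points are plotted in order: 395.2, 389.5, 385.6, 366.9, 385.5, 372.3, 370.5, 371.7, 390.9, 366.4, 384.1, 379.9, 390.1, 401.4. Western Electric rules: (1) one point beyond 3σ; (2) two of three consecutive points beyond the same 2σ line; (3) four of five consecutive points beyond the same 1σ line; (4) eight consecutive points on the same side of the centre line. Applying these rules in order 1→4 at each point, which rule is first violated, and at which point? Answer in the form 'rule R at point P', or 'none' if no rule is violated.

rule 3 at point 8

Zone of each point (C = within 1σ̂, B = 1σ̂–2σ̂, A = 2σ̂–3σ̂, * = beyond 3σ̂; sign = side of CL): 1:+C, 2:+C, 3:-C, 4:-B, 5:-C, 6:-B, 7:-B, 8:-B, 9:+C, 10:-B, 11:-C, 12:-C, 13:+C, 14:+B
Rule 3 (four of five consecutive points beyond the same 1σ limit) is satisfied at point 8.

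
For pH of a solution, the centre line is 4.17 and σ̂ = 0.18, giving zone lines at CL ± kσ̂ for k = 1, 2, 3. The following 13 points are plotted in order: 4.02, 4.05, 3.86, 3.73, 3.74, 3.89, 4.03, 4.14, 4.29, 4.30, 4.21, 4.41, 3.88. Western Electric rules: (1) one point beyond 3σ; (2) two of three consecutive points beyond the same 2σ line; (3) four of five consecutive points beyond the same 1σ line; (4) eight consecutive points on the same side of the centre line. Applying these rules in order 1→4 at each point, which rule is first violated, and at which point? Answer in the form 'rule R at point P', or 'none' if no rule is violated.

rule 2 at point 5

Zone of each point (C = within 1σ̂, B = 1σ̂–2σ̂, A = 2σ̂–3σ̂, * = beyond 3σ̂; sign = side of CL): 1:-C, 2:-C, 3:-B, 4:-A, 5:-A, 6:-B, 7:-C, 8:-C, 9:+C, 10:+C, 11:+C, 12:+B, 13:-B
Rule 2 (two of three consecutive points beyond the same 2σ limit) is satisfied at point 5.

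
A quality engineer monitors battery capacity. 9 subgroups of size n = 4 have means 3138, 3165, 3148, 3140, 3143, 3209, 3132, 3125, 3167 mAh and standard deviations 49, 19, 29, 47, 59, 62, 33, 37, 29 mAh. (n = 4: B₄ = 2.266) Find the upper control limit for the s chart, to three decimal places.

91.647

s̄ = (49 + 19 + 29 + 47 + 59 + 62 + 33 + 37 + 29) / 9 = 40.4444
UCL_s = B₄·s̄ = 2.266 × 40.4444 = 91.6471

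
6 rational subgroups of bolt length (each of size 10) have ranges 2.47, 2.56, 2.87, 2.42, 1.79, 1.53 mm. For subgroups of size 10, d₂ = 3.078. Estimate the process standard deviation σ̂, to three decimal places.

R̄ = (2.47 + 2.56 + 2.87 + 2.42 + 1.79 + 1.53) / 6 = 2.2733
σ̂ = R̄ / d₂ = 2.2733 / 3.078 = 0.7386

0.739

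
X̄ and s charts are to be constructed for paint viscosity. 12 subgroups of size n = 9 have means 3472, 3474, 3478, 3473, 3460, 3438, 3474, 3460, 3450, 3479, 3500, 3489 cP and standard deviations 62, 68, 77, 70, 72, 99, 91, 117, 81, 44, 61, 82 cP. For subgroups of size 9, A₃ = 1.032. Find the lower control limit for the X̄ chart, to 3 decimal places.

X̄̄ = (3472 + 3474 + 3478 + 3473 + 3460 + 3438 + 3474 + 3460 + 3450 + 3479 + 3500 + 3489) / 12 = 3470.5833
s̄ = (62 + 68 + 77 + 70 + 72 + 99 + 91 + 117 + 81 + 44 + 61 + 82) / 12 = 77.0000
LCL = X̄̄ − A₃·s̄ = 3470.5833 − 1.032 × 77.0000 = 3391.1193

3391.119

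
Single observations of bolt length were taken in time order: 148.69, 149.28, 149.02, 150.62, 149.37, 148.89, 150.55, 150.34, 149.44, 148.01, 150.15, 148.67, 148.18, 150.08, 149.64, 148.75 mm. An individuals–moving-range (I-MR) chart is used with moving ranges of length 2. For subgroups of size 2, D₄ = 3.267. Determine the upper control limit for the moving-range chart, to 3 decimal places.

Moving ranges: 0.59, 0.26, 1.60, 1.25, 0.48, 1.66, 0.21, 0.90, 1.43, 2.14, 1.48, 0.49, 1.90, 0.44, 0.89; M̄R̄ = 15.7200 / 15 = 1.0480
UCL_MR = D₄·M̄R̄ = 3.267 × 1.0480 = 3.4238

3.424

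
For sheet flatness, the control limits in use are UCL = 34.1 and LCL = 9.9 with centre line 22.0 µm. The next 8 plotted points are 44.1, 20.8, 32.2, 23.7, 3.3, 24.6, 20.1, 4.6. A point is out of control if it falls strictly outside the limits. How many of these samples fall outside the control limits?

Compare each point to [9.9, 34.1]: sample 1 = 44.1 > UCL; sample 5 = 3.3 < LCL; sample 8 = 4.6 < LCL.

3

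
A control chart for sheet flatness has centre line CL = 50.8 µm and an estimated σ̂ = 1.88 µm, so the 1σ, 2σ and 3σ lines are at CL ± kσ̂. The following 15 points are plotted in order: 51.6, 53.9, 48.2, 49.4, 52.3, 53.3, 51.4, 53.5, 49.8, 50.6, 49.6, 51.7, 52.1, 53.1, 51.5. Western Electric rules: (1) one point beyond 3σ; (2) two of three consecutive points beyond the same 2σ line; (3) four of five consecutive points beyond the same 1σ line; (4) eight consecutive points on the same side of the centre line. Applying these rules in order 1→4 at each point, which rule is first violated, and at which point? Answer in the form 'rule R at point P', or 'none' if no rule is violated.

none

Zone of each point (C = within 1σ̂, B = 1σ̂–2σ̂, A = 2σ̂–3σ̂, * = beyond 3σ̂; sign = side of CL): 1:+C, 2:+B, 3:-B, 4:-C, 5:+C, 6:+B, 7:+C, 8:+B, 9:-C, 10:-C, 11:-C, 12:+C, 13:+C, 14:+B, 15:+C
No rule fires across all 15 points.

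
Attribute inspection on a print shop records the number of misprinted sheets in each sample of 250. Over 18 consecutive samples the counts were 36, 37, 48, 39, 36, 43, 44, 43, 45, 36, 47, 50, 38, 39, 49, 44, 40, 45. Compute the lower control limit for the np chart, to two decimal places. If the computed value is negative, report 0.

p̄ = Σdᵢ / (k·n) = 759 / (18 × 250) = 0.16867
LCL = np̄ − 3·√(np̄(1−p̄)) = 42.1667 − 3 × 5.9207 = 24.4046

24.40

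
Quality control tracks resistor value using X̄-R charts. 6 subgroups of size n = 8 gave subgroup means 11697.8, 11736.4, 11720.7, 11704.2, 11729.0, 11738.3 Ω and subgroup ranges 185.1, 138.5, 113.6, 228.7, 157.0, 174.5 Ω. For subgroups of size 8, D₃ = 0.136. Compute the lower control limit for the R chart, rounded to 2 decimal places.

R̄ = (185.1 + 138.5 + 113.6 + 228.7 + 157.0 + 174.5) / 6 = 997.4000 / 6 = 166.2333
LCL_R = D₃·R̄ = 0.136 × 166.2333 = 22.6077

22.61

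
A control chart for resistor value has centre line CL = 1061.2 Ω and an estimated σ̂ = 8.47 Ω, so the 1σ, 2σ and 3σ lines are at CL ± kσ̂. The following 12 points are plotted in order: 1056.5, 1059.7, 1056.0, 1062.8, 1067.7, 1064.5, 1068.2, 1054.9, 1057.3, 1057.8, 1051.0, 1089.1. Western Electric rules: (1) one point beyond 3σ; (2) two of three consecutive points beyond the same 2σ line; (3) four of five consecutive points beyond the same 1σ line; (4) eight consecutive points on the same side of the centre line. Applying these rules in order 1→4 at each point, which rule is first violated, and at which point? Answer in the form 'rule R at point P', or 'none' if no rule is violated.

rule 1 at point 12

Zone of each point (C = within 1σ̂, B = 1σ̂–2σ̂, A = 2σ̂–3σ̂, * = beyond 3σ̂; sign = side of CL): 1:-C, 2:-C, 3:-C, 4:+C, 5:+C, 6:+C, 7:+C, 8:-C, 9:-C, 10:-C, 11:-B, 12:+*
Rule 1 (one point beyond the 3σ limits) is satisfied at point 12.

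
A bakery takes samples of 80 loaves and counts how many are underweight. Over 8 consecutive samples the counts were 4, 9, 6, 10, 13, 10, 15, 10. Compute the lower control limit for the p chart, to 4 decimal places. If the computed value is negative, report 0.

0.0112

p̄ = Σdᵢ / (k·n) = 77 / (8 × 80) = 0.12031
LCL = p̄ − 3·√(p̄(1−p̄)/n) = 0.12031 − 3 × 0.03637 = 0.01119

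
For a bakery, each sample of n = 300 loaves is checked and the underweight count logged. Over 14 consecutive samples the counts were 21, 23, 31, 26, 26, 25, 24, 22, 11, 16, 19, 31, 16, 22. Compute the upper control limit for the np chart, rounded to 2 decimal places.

p̄ = Σdᵢ / (k·n) = 313 / (14 × 300) = 0.07452
UCL = np̄ + 3·√(np̄(1−p̄)) = 22.3571 + 3 × √(22.3571×0.92548) = 22.3571 + 3 × 4.5487 = 36.0034

36.00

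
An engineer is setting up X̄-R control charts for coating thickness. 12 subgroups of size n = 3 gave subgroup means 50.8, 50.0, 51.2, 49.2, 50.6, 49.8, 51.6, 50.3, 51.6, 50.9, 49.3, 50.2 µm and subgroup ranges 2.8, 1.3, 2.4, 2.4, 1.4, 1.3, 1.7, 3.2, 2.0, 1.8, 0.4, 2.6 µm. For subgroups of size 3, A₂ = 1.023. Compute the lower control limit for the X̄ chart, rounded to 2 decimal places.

X̄̄ = (50.8 + 50.0 + 51.2 + 49.2 + 50.6 + 49.8 + 51.6 + 50.3 + 51.6 + 50.9 + 49.3 + 50.2) / 12 = 605.5000 / 12 = 50.4583
R̄ = (2.8 + 1.3 + 2.4 + 2.4 + 1.4 + 1.3 + 1.7 + 3.2 + 2.0 + 1.8 + 0.4 + 2.6) / 12 = 23.3000 / 12 = 1.9417
LCL = X̄̄ − A₂·R̄ = 50.4583 − 1.023 × 1.9417 = 48.4720

48.47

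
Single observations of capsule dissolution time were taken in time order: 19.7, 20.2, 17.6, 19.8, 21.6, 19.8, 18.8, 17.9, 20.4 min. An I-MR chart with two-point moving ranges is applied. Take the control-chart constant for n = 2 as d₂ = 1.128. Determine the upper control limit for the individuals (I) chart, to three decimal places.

X̄ = (19.7 + 20.2 + 17.6 + 19.8 + 21.6 + 19.8 + 18.8 + 17.9 + 20.4) / 9 = 19.5333
Moving ranges: 0.5, 2.6, 2.2, 1.8, 1.8, 1.0, 0.9, 2.5; M̄R̄ = 13.3000 / 8 = 1.6625
UCL = X̄ + 3·M̄R̄/d₂ = 19.5333 + 3 × 1.6625 / 1.128 = 23.9549

23.955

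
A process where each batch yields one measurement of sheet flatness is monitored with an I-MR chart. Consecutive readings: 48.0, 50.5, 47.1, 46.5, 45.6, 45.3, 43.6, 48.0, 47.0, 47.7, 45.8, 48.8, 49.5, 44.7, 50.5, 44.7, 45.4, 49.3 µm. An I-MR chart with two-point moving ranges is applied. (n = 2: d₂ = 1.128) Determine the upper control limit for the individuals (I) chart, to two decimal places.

53.70

X̄ = (48.0 + 50.5 + 47.1 + 46.5 + 45.6 + 45.3 + 43.6 + 48.0 + 47.0 + 47.7 + 45.8 + 48.8 + 49.5 + 44.7 + 50.5 + 44.7 + 45.4 + 49.3) / 18 = 47.1111
Moving ranges: 2.5, 3.4, 0.6, 0.9, 0.3, 1.7, 4.4, 1.0, 0.7, 1.9, 3.0, 0.7, 4.8, 5.8, 5.8, 0.7, 3.9; M̄R̄ = 42.1000 / 17 = 2.4765
UCL = X̄ + 3·M̄R̄/d₂ = 47.1111 + 3 × 2.4765 / 1.128 = 53.6975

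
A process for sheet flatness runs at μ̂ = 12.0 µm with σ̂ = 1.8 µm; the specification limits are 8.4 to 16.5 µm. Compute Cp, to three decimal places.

0.750

Cp = (USL − LSL) / (6σ̂) = (16.5 − 8.4) / (6 × 1.8) = 8.1000 / 10.8000 = 0.7500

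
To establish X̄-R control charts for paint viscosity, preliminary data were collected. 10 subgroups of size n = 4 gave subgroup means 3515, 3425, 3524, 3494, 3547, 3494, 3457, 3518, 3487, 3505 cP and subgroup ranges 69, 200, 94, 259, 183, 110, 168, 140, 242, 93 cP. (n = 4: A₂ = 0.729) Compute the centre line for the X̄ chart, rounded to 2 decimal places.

3496.60

X̄̄ = (3515 + 3425 + 3524 + 3494 + 3547 + 3494 + 3457 + 3518 + 3487 + 3505) / 10 = 34966.0000 / 10 = 3496.6000
CL = X̄̄ = 3496.6000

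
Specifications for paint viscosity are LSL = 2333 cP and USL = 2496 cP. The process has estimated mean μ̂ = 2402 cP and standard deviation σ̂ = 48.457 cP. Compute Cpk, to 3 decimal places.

0.475

Cpu = (USL − μ̂) / (3σ̂) = (2496 − 2402) / (3 × 48.457) = 0.6466; Cpl = (μ̂ − LSL) / (3σ̂) = (2402 − 2333) / (3 × 48.457) = 0.4746; Cpk = min(Cpu, Cpl) = 0.4746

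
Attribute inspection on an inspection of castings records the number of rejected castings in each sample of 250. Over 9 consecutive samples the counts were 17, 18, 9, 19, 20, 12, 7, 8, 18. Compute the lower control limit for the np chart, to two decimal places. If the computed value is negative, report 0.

3.24

p̄ = Σdᵢ / (k·n) = 128 / (9 × 250) = 0.05689
LCL = np̄ − 3·√(np̄(1−p̄)) = 14.2222 − 3 × 3.6624 = 3.2350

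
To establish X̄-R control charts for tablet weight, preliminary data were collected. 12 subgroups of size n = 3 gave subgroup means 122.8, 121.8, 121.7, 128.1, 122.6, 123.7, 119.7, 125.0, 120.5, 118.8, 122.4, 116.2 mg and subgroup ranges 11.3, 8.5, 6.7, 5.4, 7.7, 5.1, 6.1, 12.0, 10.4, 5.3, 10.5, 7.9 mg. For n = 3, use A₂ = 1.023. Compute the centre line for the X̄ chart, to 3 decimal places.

121.942

X̄̄ = (122.8 + 121.8 + 121.7 + 128.1 + 122.6 + 123.7 + 119.7 + 125.0 + 120.5 + 118.8 + 122.4 + 116.2) / 12 = 1463.3000 / 12 = 121.9417
CL = X̄̄ = 121.9417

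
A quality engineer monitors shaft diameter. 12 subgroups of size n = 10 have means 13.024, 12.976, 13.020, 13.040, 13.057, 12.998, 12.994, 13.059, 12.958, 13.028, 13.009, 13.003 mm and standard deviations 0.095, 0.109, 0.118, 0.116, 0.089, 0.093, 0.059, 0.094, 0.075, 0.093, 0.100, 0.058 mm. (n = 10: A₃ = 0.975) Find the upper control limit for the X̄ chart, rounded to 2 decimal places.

X̄̄ = (13.024 + 12.976 + 13.020 + 13.040 + 13.057 + 12.998 + 12.994 + 13.059 + 12.958 + 13.028 + 13.009 + 13.003) / 12 = 13.0138
s̄ = (0.095 + 0.109 + 0.118 + 0.116 + 0.089 + 0.093 + 0.059 + 0.094 + 0.075 + 0.093 + 0.100 + 0.058) / 12 = 0.0916
UCL = X̄̄ + A₃·s̄ = 13.0138 + 0.975 × 0.0916 = 13.1031

13.10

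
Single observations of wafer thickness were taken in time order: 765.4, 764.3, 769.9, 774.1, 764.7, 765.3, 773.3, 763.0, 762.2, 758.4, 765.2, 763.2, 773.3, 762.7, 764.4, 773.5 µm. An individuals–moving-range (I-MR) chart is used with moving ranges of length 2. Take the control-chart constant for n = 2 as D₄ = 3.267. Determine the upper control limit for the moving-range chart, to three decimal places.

Moving ranges: 1.1, 5.6, 4.2, 9.4, 0.6, 8.0, 10.3, 0.8, 3.8, 6.8, 2.0, 10.1, 10.6, 1.7, 9.1; M̄R̄ = 84.1000 / 15 = 5.6067
UCL_MR = D₄·M̄R̄ = 3.267 × 5.6067 = 18.3170

18.317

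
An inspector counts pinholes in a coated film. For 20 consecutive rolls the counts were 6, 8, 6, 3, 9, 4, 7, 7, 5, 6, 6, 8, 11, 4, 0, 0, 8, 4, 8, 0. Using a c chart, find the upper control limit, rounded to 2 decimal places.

12.54

c̄ = (6 + 8 + 6 + 3 + 9 + 4 + 7 + 7 + 5 + 6 + 6 + 8 + 11 + 4 + 0 + 0 + 8 + 4 + 8 + 0) / 20 = 110 / 20 = 5.5000
UCL = c̄ + 3√c̄ = 5.5000 + 3 × √5.5000 = 5.5000 + 3 × 2.3452 = 12.5356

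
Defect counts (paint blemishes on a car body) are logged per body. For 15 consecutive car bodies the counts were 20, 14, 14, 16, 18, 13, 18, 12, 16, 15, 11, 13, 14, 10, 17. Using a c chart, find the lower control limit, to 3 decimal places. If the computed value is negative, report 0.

3.218

c̄ = (20 + 14 + 14 + 16 + 18 + 13 + 18 + 12 + 16 + 15 + 11 + 13 + 14 + 10 + 17) / 15 = 221 / 15 = 14.7333
LCL = c̄ − 3√c̄ = 14.7333 − 3 × 3.8384 = 3.2181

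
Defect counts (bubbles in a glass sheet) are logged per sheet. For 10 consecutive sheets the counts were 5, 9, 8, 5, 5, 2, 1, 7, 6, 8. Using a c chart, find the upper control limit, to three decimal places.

12.699

c̄ = (5 + 9 + 8 + 5 + 5 + 2 + 1 + 7 + 6 + 8) / 10 = 56 / 10 = 5.6000
UCL = c̄ + 3√c̄ = 5.6000 + 3 × √5.6000 = 5.6000 + 3 × 2.3664 = 12.6993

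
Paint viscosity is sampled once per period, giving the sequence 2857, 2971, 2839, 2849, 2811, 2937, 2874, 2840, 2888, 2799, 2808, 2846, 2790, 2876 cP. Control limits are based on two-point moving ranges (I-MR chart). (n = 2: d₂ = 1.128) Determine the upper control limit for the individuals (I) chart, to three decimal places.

X̄ = (2857 + 2971 + 2839 + 2849 + 2811 + 2937 + 2874 + 2840 + 2888 + 2799 + 2808 + 2846 + 2790 + 2876) / 14 = 2856.0714
Moving ranges: 114, 132, 10, 38, 126, 63, 34, 48, 89, 9, 38, 56, 86; M̄R̄ = 843.0000 / 13 = 64.8462
UCL = X̄ + 3·M̄R̄/d₂ = 2856.0714 + 3 × 64.8462 / 1.128 = 3028.5346

3028.535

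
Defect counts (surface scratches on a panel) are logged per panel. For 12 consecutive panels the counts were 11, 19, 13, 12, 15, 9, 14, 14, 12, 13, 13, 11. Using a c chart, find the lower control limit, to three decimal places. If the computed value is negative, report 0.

2.183

c̄ = (11 + 19 + 13 + 12 + 15 + 9 + 14 + 14 + 12 + 13 + 13 + 11) / 12 = 156 / 12 = 13.0000
LCL = c̄ − 3√c̄ = 13.0000 − 3 × 3.6056 = 2.1833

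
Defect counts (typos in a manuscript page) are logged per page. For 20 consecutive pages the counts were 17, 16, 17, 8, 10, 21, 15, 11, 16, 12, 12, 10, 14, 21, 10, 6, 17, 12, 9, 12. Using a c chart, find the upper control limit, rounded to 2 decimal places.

c̄ = (17 + 16 + 17 + 8 + 10 + 21 + 15 + 11 + 16 + 12 + 12 + 10 + 14 + 21 + 10 + 6 + 17 + 12 + 9 + 12) / 20 = 266 / 20 = 13.3000
UCL = c̄ + 3√c̄ = 13.3000 + 3 × √13.3000 = 13.3000 + 3 × 3.6469 = 24.2407

24.24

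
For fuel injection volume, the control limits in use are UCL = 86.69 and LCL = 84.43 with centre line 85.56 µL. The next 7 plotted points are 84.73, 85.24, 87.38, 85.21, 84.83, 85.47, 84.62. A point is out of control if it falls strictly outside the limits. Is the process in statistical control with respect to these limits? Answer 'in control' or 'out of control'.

Compare each point to [84.43, 86.69]: sample 3 = 87.38 > UCL.

out of control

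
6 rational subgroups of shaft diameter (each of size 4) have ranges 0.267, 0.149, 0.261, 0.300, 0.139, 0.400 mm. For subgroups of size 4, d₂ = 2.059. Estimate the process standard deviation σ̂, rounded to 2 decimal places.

R̄ = (0.267 + 0.149 + 0.261 + 0.300 + 0.139 + 0.400) / 6 = 0.2527
σ̂ = R̄ / d₂ = 0.2527 / 2.059 = 0.1227

0.12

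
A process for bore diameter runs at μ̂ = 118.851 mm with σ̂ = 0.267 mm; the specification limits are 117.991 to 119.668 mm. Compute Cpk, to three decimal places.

Cpu = (USL − μ̂) / (3σ̂) = (119.668 − 118.851) / (3 × 0.267) = 1.0200; Cpl = (μ̂ − LSL) / (3σ̂) = (118.851 − 117.991) / (3 × 0.267) = 1.0737; Cpk = min(Cpu, Cpl) = 1.0200

1.020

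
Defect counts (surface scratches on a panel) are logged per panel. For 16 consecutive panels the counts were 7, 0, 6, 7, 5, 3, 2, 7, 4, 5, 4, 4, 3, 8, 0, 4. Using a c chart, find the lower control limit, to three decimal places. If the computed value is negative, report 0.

0.000

c̄ = (7 + 0 + 6 + 7 + 5 + 3 + 2 + 7 + 4 + 5 + 4 + 4 + 3 + 8 + 0 + 4) / 16 = 69 / 16 = 4.3125
LCL = c̄ − 3√c̄ = 4.3125 − 3 × 2.0767 = -1.9175 → 0 (cannot be negative)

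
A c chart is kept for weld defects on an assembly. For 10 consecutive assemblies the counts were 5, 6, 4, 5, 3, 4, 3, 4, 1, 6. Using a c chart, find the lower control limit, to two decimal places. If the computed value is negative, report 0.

c̄ = (5 + 6 + 4 + 5 + 3 + 4 + 3 + 4 + 1 + 6) / 10 = 41 / 10 = 4.1000
LCL = c̄ − 3√c̄ = 4.1000 − 3 × 2.0248 = -1.9745 → 0 (cannot be negative)

0.00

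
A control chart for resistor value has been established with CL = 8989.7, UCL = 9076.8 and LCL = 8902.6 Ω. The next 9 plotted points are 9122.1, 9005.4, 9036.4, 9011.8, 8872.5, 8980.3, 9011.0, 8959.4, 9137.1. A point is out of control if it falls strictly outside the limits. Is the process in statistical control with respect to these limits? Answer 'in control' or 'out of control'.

Compare each point to [8902.6, 9076.8]: sample 1 = 9122.1 > UCL; sample 5 = 8872.5 < LCL; sample 9 = 9137.1 > UCL.

out of control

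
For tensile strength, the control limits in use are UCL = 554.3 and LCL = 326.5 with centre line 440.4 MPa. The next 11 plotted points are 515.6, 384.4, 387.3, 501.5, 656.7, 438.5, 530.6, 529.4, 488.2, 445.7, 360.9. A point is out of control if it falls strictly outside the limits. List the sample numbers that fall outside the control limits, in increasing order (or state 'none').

Compare each point to [326.5, 554.3]: sample 5 = 656.7 > UCL.

5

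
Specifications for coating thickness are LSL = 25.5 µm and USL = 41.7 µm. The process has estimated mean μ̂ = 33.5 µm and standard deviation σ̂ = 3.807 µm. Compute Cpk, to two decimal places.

Cpu = (USL − μ̂) / (3σ̂) = (41.7 − 33.5) / (3 × 3.807) = 0.7180; Cpl = (μ̂ − LSL) / (3σ̂) = (33.5 − 25.5) / (3 × 3.807) = 0.7005; Cpk = min(Cpu, Cpl) = 0.7005

0.70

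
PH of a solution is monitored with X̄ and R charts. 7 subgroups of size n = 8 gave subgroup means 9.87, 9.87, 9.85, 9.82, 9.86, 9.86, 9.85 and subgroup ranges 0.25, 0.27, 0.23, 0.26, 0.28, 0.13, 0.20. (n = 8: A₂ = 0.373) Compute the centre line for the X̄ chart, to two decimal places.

X̄̄ = (9.87 + 9.87 + 9.85 + 9.82 + 9.86 + 9.86 + 9.85) / 7 = 68.9800 / 7 = 9.8543
CL = X̄̄ = 9.8543

9.85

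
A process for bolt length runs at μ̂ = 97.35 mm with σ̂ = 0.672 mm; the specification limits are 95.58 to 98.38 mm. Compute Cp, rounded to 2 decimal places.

0.69

Cp = (USL − LSL) / (6σ̂) = (98.38 − 95.58) / (6 × 0.672) = 2.8000 / 4.0320 = 0.6944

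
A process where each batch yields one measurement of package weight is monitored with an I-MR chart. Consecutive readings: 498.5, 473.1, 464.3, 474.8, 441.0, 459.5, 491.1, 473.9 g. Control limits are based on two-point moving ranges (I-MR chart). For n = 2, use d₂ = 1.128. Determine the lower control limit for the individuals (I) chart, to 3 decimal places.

X̄ = (498.5 + 473.1 + 464.3 + 474.8 + 441.0 + 459.5 + 491.1 + 473.9) / 8 = 472.0250
Moving ranges: 25.4, 8.8, 10.5, 33.8, 18.5, 31.6, 17.2; M̄R̄ = 145.8000 / 7 = 20.8286
LCL = X̄ − 3·M̄R̄/d₂ = 472.0250 − 3 × 20.8286 / 1.128 = 416.6299

416.630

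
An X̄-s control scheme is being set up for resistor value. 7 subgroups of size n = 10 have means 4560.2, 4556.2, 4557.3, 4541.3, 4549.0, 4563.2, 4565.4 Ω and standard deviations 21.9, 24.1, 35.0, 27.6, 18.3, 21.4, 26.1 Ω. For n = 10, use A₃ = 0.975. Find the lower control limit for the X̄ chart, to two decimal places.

X̄̄ = (4560.2 + 4556.2 + 4557.3 + 4541.3 + 4549.0 + 4563.2 + 4565.4) / 7 = 4556.0857
s̄ = (21.9 + 24.1 + 35.0 + 27.6 + 18.3 + 21.4 + 26.1) / 7 = 24.9143
LCL = X̄̄ − A₃·s̄ = 4556.0857 − 0.975 × 24.9143 = 4531.7943

4531.79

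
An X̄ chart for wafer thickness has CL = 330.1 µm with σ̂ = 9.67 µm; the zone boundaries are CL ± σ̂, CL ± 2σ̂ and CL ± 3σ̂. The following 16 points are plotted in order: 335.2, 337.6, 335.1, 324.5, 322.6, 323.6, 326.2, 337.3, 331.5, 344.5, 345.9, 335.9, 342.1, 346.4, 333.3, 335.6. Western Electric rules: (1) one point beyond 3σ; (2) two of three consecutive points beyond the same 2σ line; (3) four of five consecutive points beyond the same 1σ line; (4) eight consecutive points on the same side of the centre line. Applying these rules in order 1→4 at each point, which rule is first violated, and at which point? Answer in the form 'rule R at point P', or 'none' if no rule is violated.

rule 3 at point 14

Zone of each point (C = within 1σ̂, B = 1σ̂–2σ̂, A = 2σ̂–3σ̂, * = beyond 3σ̂; sign = side of CL): 1:+C, 2:+C, 3:+C, 4:-C, 5:-C, 6:-C, 7:-C, 8:+C, 9:+C, 10:+B, 11:+B, 12:+C, 13:+B, 14:+B, 15:+C, 16:+C
Rule 3 (four of five consecutive points beyond the same 1σ limit) is satisfied at point 14.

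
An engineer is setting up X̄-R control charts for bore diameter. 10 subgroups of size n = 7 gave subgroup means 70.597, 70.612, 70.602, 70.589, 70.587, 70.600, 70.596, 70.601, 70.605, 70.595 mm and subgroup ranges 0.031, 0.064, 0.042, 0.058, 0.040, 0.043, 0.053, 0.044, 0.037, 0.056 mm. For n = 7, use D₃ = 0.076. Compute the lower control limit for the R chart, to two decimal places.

0.00

R̄ = (0.031 + 0.064 + 0.042 + 0.058 + 0.040 + 0.043 + 0.053 + 0.044 + 0.037 + 0.056) / 10 = 0.4680 / 10 = 0.0468
LCL_R = D₃·R̄ = 0.076 × 0.0468 = 0.0036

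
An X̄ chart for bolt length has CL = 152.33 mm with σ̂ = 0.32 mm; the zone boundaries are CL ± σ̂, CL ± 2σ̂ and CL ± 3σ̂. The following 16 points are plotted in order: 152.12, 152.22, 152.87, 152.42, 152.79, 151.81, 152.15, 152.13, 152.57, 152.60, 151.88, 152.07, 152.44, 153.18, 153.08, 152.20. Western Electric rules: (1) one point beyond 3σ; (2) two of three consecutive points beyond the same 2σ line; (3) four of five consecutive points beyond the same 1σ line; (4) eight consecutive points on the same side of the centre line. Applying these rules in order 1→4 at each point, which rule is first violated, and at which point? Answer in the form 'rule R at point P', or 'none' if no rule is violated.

rule 2 at point 15

Zone of each point (C = within 1σ̂, B = 1σ̂–2σ̂, A = 2σ̂–3σ̂, * = beyond 3σ̂; sign = side of CL): 1:-C, 2:-C, 3:+B, 4:+C, 5:+B, 6:-B, 7:-C, 8:-C, 9:+C, 10:+C, 11:-B, 12:-C, 13:+C, 14:+A, 15:+A, 16:-C
Rule 2 (two of three consecutive points beyond the same 2σ limit) is satisfied at point 15.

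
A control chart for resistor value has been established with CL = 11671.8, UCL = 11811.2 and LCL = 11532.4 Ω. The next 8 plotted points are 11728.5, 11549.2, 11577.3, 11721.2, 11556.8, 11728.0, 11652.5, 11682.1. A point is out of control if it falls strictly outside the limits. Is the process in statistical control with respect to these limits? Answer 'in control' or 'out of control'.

All 8 points lie within [11532.4, 11811.2].

in control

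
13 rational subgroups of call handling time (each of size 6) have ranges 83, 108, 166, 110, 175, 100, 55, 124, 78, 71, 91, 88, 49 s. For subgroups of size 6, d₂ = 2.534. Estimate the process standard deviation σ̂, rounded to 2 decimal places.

R̄ = (83 + 108 + 166 + 110 + 175 + 100 + 55 + 124 + 78 + 71 + 91 + 88 + 49) / 13 = 99.8462
σ̂ = R̄ / d₂ = 99.8462 / 2.534 = 39.4026

39.40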